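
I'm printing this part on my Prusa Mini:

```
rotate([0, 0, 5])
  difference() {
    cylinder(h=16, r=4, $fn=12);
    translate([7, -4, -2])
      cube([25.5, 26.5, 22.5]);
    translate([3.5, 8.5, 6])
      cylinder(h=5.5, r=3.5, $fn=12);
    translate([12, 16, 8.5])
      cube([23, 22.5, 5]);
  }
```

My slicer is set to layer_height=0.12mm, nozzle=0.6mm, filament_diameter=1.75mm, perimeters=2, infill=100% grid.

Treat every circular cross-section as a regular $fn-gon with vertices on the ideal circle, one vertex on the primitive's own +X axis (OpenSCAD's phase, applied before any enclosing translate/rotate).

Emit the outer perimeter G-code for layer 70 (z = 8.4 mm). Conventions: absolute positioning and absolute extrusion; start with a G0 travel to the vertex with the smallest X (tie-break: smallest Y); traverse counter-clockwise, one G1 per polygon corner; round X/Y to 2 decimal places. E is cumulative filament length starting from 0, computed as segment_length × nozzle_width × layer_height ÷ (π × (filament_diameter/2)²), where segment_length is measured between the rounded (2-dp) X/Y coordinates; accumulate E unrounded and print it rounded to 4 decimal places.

At z = 8.4 mm: the cylinder: section is a regular 12-gon, circumradius r=4; the cube at (7, -4) is present — its section is the full 25.5×26.5 rectangle; the r=3.5 cylinder at (3.5, 8.5) contributes a regular 12-gon of circumradius 3.5; the cube at (12, 16) is not intersected at this z (z outside [8.5, 13.5]); Taking the first minus the rest: starting from the r=4 cylinder, the 25.5×26.5 cube at (7, -4) misses the remaining region (no effect); the r=3.5 cylinder at (3.5, 8.5) misses the remaining region (no effect) — 1 connected region; (whole slice rotated 5° about Z — lengths, areas and connectivity unchanged). The outline is a single polygon with 12 vertices. Extrusion per mm of travel: 0.6 × 0.12 / (π × 0.875²) = 0.029934. Accumulating E over each segment gives final E = 0.7438.

G0 X-3.98 Y-0.35 Z8.40
G1 X-3.28 Y-2.29 E0.0617
G1 X-1.69 Y-3.63 E0.1240
G1 X0.35 Y-3.98 E0.1859
G1 X2.29 Y-3.28 E0.2477
G1 X3.63 Y-1.69 E0.3099
G1 X3.98 Y0.35 E0.3719
G1 X3.28 Y2.29 E0.4336
G1 X1.69 Y3.63 E0.4959
G1 X-0.35 Y3.98 E0.5578
G1 X-2.29 Y3.28 E0.6196
G1 X-3.63 Y1.69 E0.6818
G1 X-3.98 Y-0.35 E0.7438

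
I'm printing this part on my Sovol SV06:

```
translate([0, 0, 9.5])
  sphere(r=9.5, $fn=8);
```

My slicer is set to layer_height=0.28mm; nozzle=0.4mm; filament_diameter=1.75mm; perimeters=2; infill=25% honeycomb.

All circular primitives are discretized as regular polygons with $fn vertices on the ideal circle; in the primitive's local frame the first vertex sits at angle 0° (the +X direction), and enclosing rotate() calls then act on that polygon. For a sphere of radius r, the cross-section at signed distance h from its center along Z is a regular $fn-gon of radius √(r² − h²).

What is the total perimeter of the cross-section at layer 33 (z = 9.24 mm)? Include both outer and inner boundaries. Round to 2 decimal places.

58.15 mm

At z = 9.24 mm: the r=9.5 sphere contributes a regular 8-gon of circumradius √(9.5²−0.26²) = 9.496 (perimeter = 2·8·9.496·sin(180°/8) = 58.15 mm). Overall, the cross-section is a single solid region. Total boundary length (outer) = 58.15 mm.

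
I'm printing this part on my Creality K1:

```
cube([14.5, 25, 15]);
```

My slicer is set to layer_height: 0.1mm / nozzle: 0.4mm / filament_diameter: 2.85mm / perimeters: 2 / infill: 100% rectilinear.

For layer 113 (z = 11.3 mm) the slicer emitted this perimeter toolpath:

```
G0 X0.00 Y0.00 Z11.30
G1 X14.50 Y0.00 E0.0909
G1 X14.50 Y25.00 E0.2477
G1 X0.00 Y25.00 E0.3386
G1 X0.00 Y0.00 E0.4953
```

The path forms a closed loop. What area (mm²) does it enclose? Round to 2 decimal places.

362.50 mm²

Apply the shoelace formula to the sequence of (X, Y) vertices; enclosed area = 362.50 mm².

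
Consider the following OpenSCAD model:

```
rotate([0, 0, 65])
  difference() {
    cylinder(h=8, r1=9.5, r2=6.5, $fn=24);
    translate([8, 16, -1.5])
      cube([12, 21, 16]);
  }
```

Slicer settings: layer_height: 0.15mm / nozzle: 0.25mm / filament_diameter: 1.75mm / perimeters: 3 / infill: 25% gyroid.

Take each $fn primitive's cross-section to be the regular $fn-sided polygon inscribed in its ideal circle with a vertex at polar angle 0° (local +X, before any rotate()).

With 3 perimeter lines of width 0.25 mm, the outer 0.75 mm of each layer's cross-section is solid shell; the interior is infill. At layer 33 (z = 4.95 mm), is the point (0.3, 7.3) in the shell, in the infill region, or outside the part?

shell

At z = 4.95 mm: the cone (r1=9.5→r2=6.5) has section circumradius 7.644 here — a regular 24-gon; the 12×21 cube at (8, 16) contributes its full rectangle; After the difference (first − rest): starting from the cone, the 12×21 cube at (8, 16) misses the remaining region (no effect) — 1 connected region; (whole slice rotated 65° about Z — lengths, areas and connectivity unchanged). Overall, the cross-section is a single solid region. Undo the 65° rotation: the query point maps to (6.743, 2.813) in the un-rotated model frame. The nearest boundary edge runs (6.62, 3.82)→(7.38, 1.98); distance from the point to it = 0.27 mm. The point is inside the cross-section, 0.27 mm from the nearest boundary — within the 0.75 mm shell band (3 × 0.25).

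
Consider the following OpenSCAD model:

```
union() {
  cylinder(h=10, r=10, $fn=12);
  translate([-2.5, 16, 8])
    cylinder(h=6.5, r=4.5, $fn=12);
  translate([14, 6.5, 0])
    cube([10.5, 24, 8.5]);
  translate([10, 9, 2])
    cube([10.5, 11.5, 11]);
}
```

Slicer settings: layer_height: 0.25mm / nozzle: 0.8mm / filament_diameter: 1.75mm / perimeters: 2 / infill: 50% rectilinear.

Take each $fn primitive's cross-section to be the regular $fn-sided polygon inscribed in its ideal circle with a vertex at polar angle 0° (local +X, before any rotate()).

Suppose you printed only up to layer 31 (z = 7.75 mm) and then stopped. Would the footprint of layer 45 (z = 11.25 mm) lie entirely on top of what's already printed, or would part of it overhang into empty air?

Compare the two slices. At z = 7.75: the r=10 cylinder gives a regular 12-gon of circumradius 10 (constant along its height) (area = (12/2)·10.000²·sin(360°/12) = 300.00 mm²); the cylinder at (-2.5, 16) is not intersected at this z (z outside [8, 14.5]); the cube at (14, 6.5) (footprint 10.5×24) is included at this height (area 252.00 mm²); the 10.5×11.5 cube at (10, 9) contributes its full rectangle (area 120.75 mm²); Combining (union): the regions partially overlap — summed areas 672.75 mm² minus the doubly-counted overlap 74.75 mm² gives 598.00 mm² — area = 598.00 mm². At z = 11.25: the cylinder does not reach this height (z outside [0, 10]); the r=4.5 cylinder at (-2.5, 16) contributes a regular 12-gon of circumradius 4.5 (area = (12/2)·4.500²·sin(360°/12) = 60.75 mm²); the cube at (14, 6.5) is not intersected at this z (z outside [0, 8.5]); the 10.5×11.5 cube at (10, 9) contributes its full rectangle (area 120.75 mm²); Merging all regions: the 2 present regions are separate (no shared area or edge), so areas and boundary lengths simply add and each stays a separate island — area = 181.50 mm². Checking containment: at z = 11.25 the cross-section extends beyond the z = 7.75 cross-section by about 60.75 mm².

part overhangs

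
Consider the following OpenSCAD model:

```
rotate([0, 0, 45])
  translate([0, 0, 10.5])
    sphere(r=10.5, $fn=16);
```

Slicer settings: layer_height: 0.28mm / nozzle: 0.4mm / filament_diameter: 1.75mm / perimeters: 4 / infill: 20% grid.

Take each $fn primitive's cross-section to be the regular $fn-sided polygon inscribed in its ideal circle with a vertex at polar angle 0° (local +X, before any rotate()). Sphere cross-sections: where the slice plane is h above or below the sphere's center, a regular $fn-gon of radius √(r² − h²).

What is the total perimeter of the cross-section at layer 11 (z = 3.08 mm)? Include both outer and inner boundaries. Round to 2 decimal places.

46.38 mm

At z = 3.08 mm: the r=10.5 sphere contributes a regular 16-gon of circumradius √(10.5²−7.42²) = 7.429 (perimeter = 2·16·7.429·sin(180°/16) = 46.38 mm); (rotated 45° about Z; rotation is an isometry so areas/perimeters/island counts are preserved). Overall, the cross-section is a single solid region. Total boundary length (outer) = 46.38 mm.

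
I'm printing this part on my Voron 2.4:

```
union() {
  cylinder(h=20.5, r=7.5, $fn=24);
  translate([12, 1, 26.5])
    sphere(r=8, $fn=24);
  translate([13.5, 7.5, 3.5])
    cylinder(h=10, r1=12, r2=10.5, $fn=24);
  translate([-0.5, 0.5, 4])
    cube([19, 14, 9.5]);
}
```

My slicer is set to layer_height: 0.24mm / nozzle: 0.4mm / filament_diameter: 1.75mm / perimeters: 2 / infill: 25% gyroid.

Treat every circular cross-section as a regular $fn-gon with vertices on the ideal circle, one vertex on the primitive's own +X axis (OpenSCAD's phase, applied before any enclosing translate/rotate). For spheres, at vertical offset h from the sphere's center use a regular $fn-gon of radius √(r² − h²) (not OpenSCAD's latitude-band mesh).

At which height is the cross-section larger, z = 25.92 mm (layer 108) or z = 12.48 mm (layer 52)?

layer 52 (z = 12.48 mm)

Layer 108 (z = 25.92): the cylinder is absent (z outside [0, 20.5]); the r=8 sphere at (12, 1) contributes a regular 24-gon of circumradius √(8²−0.58²) = 7.979 (area = (24/2)·7.979²·sin(360°/24) = 197.73 mm²); the cone at (13.5, 7.5) does not reach this height (z outside [3.5, 13.5]); the cube at (-0.5, 0.5) is absent (z outside [4, 13.5]); Taking the union: only the r=8 sphere at (12, 1) is present, so the union is just that shape — area = 197.73 mm². So its area = 197.73 mm². Layer 52 (z = 12.48): the r=7.5 cylinder gives a regular 24-gon of circumradius 7.5 (constant along its height) (area = (24/2)·7.500²·sin(360°/24) = 174.70 mm²); the sphere at (12, 1) does not reach this height (|z−center|=14.020 > r=8); the cone at (13.5, 7.5) (r1=12→r2=10.5) has section circumradius 10.653 here — a regular 24-gon (area = (24/2)·10.653²·sin(360°/24) = 352.47 mm²); the cube at (-0.5, 0.5) (footprint 19×14) is included at this height (area 266.00 mm²); Merging all regions: the regions partially overlap — summed areas 793.17 mm² minus the doubly-counted overlap 251.76 mm² gives 541.41 mm² — area = 541.41 mm². So its area = 541.41 mm². Layer 52 is larger (541.41 vs 197.73 mm²).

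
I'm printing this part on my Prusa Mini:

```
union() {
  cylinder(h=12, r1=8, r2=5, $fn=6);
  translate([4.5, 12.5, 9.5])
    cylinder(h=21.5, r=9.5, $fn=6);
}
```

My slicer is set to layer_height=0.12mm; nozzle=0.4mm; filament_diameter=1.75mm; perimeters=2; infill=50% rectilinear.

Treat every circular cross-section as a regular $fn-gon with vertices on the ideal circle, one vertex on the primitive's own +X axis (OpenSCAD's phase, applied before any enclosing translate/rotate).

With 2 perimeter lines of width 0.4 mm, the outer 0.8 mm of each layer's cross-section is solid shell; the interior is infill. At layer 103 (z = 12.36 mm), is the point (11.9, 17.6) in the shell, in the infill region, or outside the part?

At z = 12.36 mm: the cone does not reach this height (z outside [0, 12]); the r=9.5 cylinder at (4.5, 12.5) gives a regular 6-gon of circumradius 9.5 (constant along its height); Merging all regions: only the r=9.5 cylinder at (4.5, 12.5) is present, so the union is just that shape — 1 connected region. Overall, the cross-section is a single solid region. The nearest boundary edge runs (14.00, 12.50)→(9.25, 20.73); distance from the point to it = 0.73 mm. The point is not inside any of the regions above, so it lies outside the cross-section (0.73 mm from the nearest boundary).

outside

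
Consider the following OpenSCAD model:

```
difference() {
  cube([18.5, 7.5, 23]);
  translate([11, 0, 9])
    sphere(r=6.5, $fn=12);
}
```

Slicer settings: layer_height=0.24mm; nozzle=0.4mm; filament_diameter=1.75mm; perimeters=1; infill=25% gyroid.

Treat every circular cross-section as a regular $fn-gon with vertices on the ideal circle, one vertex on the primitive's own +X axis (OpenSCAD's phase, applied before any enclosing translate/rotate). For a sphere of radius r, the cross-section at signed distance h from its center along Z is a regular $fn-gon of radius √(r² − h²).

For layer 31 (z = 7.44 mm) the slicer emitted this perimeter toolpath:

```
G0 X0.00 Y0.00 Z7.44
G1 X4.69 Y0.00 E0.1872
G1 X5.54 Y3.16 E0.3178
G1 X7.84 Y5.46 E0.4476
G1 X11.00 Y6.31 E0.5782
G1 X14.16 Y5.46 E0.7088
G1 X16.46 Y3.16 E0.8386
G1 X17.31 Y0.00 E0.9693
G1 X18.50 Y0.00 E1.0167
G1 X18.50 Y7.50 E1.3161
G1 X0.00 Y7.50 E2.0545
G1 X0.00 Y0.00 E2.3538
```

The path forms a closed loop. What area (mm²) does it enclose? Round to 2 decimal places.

79.04 mm²

Apply the shoelace formula to the sequence of (X, Y) vertices; enclosed area = 79.04 mm².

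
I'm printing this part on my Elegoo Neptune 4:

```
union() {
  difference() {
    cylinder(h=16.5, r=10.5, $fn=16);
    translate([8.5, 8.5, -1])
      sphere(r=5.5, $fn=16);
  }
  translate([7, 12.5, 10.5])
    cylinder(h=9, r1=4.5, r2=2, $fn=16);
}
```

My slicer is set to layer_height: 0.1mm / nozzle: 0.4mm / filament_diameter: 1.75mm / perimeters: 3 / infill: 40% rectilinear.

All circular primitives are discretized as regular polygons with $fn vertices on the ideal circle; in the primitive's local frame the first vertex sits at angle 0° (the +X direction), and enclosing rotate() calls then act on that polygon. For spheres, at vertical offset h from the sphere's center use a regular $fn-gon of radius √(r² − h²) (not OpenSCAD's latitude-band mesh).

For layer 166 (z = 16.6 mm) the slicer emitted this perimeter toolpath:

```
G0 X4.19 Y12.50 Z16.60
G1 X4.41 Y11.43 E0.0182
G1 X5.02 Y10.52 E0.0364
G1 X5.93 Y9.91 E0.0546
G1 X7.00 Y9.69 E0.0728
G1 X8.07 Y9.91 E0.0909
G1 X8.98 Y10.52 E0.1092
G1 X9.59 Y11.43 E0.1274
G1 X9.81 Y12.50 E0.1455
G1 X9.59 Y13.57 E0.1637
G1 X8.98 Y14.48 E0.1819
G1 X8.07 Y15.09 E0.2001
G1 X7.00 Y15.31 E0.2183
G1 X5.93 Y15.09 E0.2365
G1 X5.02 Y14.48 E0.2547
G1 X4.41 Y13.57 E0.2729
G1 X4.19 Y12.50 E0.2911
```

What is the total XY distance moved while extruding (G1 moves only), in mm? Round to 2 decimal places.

17.50 mm

Sum the Euclidean lengths of each G1 segment: total = 17.50 mm.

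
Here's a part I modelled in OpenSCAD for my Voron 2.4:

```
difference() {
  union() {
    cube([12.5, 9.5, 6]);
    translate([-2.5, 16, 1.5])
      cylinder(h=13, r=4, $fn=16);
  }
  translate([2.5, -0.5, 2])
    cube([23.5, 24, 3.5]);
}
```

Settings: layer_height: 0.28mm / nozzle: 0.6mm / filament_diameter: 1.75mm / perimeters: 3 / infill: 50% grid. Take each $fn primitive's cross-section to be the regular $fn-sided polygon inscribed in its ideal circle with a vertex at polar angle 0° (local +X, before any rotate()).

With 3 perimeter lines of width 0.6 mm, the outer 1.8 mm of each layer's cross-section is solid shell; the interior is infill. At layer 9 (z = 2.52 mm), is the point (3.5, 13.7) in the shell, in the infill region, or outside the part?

At z = 2.52 mm: the cube is present — its section is the full 12.5×9.5 rectangle; the cylinder at (-2.5, 16): section is a regular 16-gon, circumradius r=4; Merging all regions: the 2 present regions are separate (no shared area or edge), so areas and boundary lengths simply add and each stays a separate island — 2 connected regions; the cube at (2.5, -0.5) (footprint 23.5×24) is included at this height; Taking the first minus the rest: starting from that combined region, the 23.5×24 cube at (2.5, -0.5) partially overlaps it — only the 95.00 mm² overlap (of its 564.00 mm²) is removed, clipping the outline — 2 connected regions. Overall, the cross-section has 2 separate islands. The nearest boundary edge runs (1.50, 16.00)→(1.20, 14.47); distance from the point to it = 2.43 mm. The point is not inside any of the regions above, so it lies outside the cross-section (2.43 mm from the nearest boundary).

outside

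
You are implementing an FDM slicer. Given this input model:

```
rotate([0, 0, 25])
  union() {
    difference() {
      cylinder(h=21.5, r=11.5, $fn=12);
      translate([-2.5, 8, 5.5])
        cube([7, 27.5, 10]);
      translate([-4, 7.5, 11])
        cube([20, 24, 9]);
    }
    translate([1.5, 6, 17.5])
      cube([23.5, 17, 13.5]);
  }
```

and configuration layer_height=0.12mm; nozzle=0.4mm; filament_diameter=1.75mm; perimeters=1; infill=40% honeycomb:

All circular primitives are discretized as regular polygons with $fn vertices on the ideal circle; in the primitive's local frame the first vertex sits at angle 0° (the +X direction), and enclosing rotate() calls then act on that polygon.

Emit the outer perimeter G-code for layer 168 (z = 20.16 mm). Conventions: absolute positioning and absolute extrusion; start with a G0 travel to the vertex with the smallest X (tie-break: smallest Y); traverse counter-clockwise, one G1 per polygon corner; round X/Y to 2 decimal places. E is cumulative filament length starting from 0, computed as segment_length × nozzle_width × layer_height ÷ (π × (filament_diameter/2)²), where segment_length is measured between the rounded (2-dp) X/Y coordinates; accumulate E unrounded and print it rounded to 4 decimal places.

G0 X-11.46 Y1.00 Z20.16
G1 X-10.42 Y-4.86 E0.1188
G1 X-6.60 Y-9.42 E0.2375
G1 X-1.00 Y-11.46 E0.3564
G1 X4.86 Y-10.42 E0.4752
G1 X9.42 Y-6.60 E0.5939
G1 X11.46 Y-1.00 E0.7128
G1 X10.42 Y4.86 E0.8316
G1 X6.60 Y9.42 E0.9503
G1 X6.26 Y9.54 E0.9575
G1 X20.12 Y16.00 E1.2627
G1 X12.94 Y31.41 E1.6019
G1 X-8.36 Y21.48 E2.0709
G1 X-3.33 Y10.69 E2.3085
G1 X-4.86 Y10.42 E2.3395
G1 X-9.42 Y6.60 E2.4582
G1 X-11.46 Y1.00 E2.5772

At z = 20.16 mm: the r=11.5 cylinder gives a regular 12-gon of circumradius 11.5 (constant along its height); the cube at (-2.5, 8) does not reach this height (z outside [5.5, 15.5]); the cube at (-4, 7.5) is absent (z outside [11, 20]); After the difference (first − rest): none of the subtracted shapes is present at this height, so the r=11.5 cylinder is unchanged — 1 connected region; the 23.5×17 cube at (1.5, 6) contributes its full rectangle; Taking the union: the regions partially overlap (shared area 27.08 mm²), so overlapping operands fuse into one piece — 1 connected region; (rotated 25° about Z; rotation is an isometry so areas/perimeters/island counts are preserved). The outline is a single polygon with 16 vertices. Extrusion per mm of travel: 0.4 × 0.12 / (π × 0.875²) = 0.019956. Accumulating E over each segment gives final E = 2.5772.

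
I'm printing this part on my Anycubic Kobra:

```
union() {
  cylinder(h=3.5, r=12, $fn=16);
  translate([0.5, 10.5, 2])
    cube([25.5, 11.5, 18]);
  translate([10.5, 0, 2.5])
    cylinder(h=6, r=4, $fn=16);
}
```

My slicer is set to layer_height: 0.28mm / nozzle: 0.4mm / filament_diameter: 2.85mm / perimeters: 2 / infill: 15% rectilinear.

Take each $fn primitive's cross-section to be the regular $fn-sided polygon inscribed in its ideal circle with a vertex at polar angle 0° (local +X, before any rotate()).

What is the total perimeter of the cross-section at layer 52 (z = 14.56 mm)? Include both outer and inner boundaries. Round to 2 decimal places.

74.00 mm

At z = 14.56 mm: the cylinder is not intersected at this z (z outside [0, 3.5]); the cube at (0.5, 10.5) is present — its section is the full 25.5×11.5 rectangle (perimeter 74.00 mm); the cylinder at (10.5, 0) is absent (z outside [2.5, 8.5]); Merging all regions: only the 25.5×11.5 cube at (0.5, 10.5) is present, so the union is just that shape — boundary = 74.00 mm. Overall, the cross-section is a single solid region. Total boundary length (outer) = 74.00 mm.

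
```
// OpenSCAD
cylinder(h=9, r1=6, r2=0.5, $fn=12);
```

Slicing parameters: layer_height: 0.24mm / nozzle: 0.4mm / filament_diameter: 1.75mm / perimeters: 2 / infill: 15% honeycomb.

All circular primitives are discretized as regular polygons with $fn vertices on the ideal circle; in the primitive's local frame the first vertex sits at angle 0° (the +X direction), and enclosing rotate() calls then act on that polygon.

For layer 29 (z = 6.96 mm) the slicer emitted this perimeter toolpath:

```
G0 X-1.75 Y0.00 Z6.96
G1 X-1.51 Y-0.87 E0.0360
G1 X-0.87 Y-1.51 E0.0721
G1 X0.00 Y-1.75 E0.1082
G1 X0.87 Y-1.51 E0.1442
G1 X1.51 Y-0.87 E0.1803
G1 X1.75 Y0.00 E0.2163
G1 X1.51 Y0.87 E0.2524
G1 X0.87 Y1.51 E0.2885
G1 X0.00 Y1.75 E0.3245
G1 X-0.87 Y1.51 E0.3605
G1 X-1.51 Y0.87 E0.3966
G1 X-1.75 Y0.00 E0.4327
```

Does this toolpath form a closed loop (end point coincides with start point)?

yes

Start point (G0): (-1.75, 0.00). End point (last G1): the path returns to the start — closed.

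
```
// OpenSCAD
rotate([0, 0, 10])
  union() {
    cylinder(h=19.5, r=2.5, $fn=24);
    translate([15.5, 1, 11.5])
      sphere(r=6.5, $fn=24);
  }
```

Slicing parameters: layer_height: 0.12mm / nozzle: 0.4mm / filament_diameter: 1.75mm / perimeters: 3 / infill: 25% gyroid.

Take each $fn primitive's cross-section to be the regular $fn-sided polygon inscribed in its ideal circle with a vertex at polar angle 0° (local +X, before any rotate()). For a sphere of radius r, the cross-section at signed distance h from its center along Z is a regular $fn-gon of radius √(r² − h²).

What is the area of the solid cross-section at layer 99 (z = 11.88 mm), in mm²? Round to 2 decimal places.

At z = 11.88 mm: the r=2.5 cylinder gives a regular 24-gon of circumradius 2.5 (constant along its height) (area = (24/2)·2.500²·sin(360°/24) = 19.41 mm²); the r=6.5 sphere at (15.5, 1) slices to a regular 24-gon of circumradius 6.489 (√(r²−h²) with h=0.38 from center) (area = (24/2)·6.489²·sin(360°/24) = 130.77 mm²); Taking the union: the 2 present regions are separate (no shared area or edge), so areas and boundary lengths simply add and each stays a separate island — area = 150.18 mm²; (rotated 10° about Z; rotation is an isometry so areas/perimeters/island counts are preserved). Overall, the cross-section has 2 separate islands. Net area = 150.18 mm².

150.18 mm²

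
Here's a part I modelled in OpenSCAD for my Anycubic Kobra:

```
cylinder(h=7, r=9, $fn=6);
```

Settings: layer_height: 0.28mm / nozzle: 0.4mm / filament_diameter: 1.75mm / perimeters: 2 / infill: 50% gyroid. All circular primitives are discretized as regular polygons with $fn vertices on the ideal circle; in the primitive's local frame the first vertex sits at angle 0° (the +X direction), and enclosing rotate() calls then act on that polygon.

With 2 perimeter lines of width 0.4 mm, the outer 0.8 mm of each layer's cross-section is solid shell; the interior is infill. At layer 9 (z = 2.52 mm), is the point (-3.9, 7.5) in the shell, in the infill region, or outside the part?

At z = 2.52 mm: the r=9 cylinder gives a regular 6-gon of circumradius 9 (constant along its height). Overall, the cross-section is a single solid region. The nearest boundary edge runs (4.50, 7.79)→(-4.50, 7.79); distance from the point to it = 0.29 mm. The point is inside the cross-section, 0.29 mm from the nearest boundary — within the 0.8 mm shell band (2 × 0.4).

shell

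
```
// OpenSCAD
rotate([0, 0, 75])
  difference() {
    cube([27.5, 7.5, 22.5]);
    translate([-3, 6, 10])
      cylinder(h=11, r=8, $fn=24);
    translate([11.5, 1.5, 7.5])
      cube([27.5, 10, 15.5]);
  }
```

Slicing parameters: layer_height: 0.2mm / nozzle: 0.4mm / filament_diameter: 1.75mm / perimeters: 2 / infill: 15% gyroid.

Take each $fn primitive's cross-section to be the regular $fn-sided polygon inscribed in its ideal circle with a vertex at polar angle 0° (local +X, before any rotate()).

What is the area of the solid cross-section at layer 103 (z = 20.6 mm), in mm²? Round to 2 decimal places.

78.19 mm²

At z = 20.6 mm: the cube is present — its section is the full 27.5×7.5 rectangle (area 206.25 mm²); the cylinder at (-3, 6): section is a regular 24-gon, circumradius r=8 (area = (24/2)·8.000²·sin(360°/24) = 198.77 mm²); the 27.5×10 cube at (11.5, 1.5) contributes its full rectangle (area 275.00 mm²); Subtracting the remaining from the first: starting from the 27.5×7.5 cube (206.25 mm²), the r=8 cylinder at (-3, 6) partially overlaps it — only the 32.06 mm² overlap (of its 198.77 mm²) is removed, clipping the outline; the 27.5×10 cube at (11.5, 1.5) partially overlaps it — only the 96.00 mm² overlap (of its 275.00 mm²) is removed, clipping the outline — area = 78.19 mm²; (rotated 75° about Z; rotation is an isometry so areas/perimeters/island counts are preserved). Overall, the cross-section is a single solid region. Net area = 78.19 mm².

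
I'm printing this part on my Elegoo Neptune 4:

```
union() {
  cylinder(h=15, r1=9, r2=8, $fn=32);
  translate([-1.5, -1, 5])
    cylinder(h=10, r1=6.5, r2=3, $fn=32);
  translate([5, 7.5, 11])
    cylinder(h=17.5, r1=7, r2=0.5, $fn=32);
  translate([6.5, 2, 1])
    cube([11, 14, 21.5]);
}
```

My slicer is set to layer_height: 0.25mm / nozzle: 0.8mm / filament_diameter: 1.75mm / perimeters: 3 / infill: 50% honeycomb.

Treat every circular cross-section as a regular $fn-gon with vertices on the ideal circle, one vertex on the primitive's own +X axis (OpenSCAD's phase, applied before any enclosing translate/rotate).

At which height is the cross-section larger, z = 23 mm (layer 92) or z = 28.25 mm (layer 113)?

layer 92 (z = 23 mm)

Layer 92 (z = 23): the cone does not reach this height (z outside [0, 15]); the cone at (-1.5, -1) does not reach this height (z outside [5, 15]); the cone at (5, 7.5) (r1=7→r2=0.5) has section circumradius 2.543 here — a regular 32-gon (area = (32/2)·2.543²·sin(360°/32) = 20.18 mm²); the cube at (6.5, 2) does not reach this height (z outside [1, 22.5]); Taking the union: only the cone at (5, 7.5) is present, so the union is just that shape — area = 20.18 mm². So its area = 20.18 mm². Layer 113 (z = 28.25): the cone does not reach this height (z outside [0, 15]); the cone at (-1.5, -1) is not intersected at this z (z outside [5, 15]); the cone at (5, 7.5) (r1=7→r2=0.5) has section circumradius 0.593 here — a regular 32-gon (area = (32/2)·0.593²·sin(360°/32) = 1.10 mm²); the cube at (6.5, 2) is absent (z outside [1, 22.5]); Taking the union: only the cone at (5, 7.5) is present, so the union is just that shape — area = 1.10 mm². So its area = 1.10 mm². Layer 92 is larger (20.18 vs 1.10 mm²).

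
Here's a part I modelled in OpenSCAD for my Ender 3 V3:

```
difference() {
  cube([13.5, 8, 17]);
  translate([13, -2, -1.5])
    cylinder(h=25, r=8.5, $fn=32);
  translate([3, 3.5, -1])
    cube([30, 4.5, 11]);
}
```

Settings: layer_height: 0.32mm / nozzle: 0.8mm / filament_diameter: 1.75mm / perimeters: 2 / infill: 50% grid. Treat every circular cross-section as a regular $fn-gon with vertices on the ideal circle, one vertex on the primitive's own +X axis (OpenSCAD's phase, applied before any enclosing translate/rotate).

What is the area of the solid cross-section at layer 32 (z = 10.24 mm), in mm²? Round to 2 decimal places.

At z = 10.24 mm: the cube (footprint 13.5×8) is included at this height (area 108.00 mm²); the r=8.5 cylinder at (13, -2) contributes a regular 32-gon of circumradius 8.5 (area = (32/2)·8.500²·sin(360°/32) = 225.52 mm²); the cube at (3, 3.5) is absent (z outside [-1, 10]); Taking the first minus the rest: starting from the 13.5×8 cube (108.00 mm²), the r=8.5 cylinder at (13, -2) partially overlaps it — only the 42.83 mm² overlap (of its 225.52 mm²) is removed, clipping the outline — area = 65.17 mm². Overall, the cross-section is a single solid region. Net area = 65.17 mm².

65.17 mm²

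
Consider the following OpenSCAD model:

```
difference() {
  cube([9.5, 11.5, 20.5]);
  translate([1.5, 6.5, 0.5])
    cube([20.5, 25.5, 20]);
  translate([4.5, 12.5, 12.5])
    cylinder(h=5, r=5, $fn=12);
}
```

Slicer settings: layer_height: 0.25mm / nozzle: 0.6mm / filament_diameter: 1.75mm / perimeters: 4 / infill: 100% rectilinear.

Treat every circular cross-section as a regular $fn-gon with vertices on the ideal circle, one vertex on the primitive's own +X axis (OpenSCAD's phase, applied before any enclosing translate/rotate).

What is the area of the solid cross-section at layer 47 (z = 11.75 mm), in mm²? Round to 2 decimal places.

69.25 mm²

At z = 11.75 mm: the cube (footprint 9.5×11.5) is included at this height (area 109.25 mm²); the cube at (1.5, 6.5) is present — its section is the full 20.5×25.5 rectangle (area 522.75 mm²); the cylinder at (4.5, 12.5) does not reach this height (z outside [12.5, 17.5]); Subtracting the remaining from the first: starting from the 9.5×11.5 cube (109.25 mm²), the 20.5×25.5 cube at (1.5, 6.5) partially overlaps it — only the 40.00 mm² overlap (of its 522.75 mm²) is removed, clipping the outline — area = 69.25 mm². Overall, the cross-section is a single solid region. Net area = 69.25 mm².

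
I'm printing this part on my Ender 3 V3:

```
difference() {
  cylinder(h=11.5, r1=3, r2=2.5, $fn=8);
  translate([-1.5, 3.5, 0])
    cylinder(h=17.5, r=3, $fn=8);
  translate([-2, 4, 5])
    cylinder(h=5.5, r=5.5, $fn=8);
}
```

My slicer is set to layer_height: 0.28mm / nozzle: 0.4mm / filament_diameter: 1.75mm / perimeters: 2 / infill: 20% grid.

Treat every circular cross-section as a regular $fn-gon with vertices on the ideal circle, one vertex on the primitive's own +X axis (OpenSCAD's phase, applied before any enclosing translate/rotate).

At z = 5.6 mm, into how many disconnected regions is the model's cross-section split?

1

At z = 5.6 mm: the cone contributes a regular 8-gon of circumradius 2.757 (interpolated between r1=3 and r2=2.5 at t=0.487); the r=3 cylinder at (-1.5, 3.5) contributes a regular 8-gon of circumradius 3; the r=5.5 cylinder at (-2, 4) contributes a regular 8-gon of circumradius 5.5; Taking the first minus the rest: starting from the cone, the r=3 cylinder at (-1.5, 3.5) partially overlaps it — only the 4.46 mm² overlap (of its 25.46 mm²) is removed, clipping the outline; the r=5.5 cylinder at (-2, 4) partially overlaps it — only the 9.15 mm² overlap (of its 85.56 mm²) is removed, clipping the outline — 1 connected region. The result has 1 disconnected region.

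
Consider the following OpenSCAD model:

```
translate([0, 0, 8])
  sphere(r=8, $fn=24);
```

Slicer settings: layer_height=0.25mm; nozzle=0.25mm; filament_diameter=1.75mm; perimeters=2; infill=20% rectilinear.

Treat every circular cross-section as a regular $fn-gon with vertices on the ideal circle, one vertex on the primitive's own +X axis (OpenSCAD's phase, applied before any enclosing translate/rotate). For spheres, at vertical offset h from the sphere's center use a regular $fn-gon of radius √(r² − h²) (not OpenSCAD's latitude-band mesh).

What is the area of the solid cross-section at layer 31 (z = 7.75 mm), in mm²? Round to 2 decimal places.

At z = 7.75 mm: the r=8 sphere contributes a regular 24-gon of circumradius √(8²−0.25²) = 7.996 (area = (24/2)·7.996²·sin(360°/24) = 198.58 mm²). Overall, the cross-section is a single solid region. Net area = 198.58 mm².

198.58 mm²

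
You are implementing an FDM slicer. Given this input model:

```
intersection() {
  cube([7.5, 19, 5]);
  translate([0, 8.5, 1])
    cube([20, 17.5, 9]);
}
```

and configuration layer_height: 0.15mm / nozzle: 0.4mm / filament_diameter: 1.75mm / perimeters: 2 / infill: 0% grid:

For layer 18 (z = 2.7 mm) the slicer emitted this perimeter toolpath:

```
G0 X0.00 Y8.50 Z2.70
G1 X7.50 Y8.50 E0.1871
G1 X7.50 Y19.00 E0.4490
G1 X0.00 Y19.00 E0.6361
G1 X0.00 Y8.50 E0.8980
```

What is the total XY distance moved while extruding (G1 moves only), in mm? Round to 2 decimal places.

Sum the Euclidean lengths of each G1 segment: total = 36.00 mm.

36.00 mm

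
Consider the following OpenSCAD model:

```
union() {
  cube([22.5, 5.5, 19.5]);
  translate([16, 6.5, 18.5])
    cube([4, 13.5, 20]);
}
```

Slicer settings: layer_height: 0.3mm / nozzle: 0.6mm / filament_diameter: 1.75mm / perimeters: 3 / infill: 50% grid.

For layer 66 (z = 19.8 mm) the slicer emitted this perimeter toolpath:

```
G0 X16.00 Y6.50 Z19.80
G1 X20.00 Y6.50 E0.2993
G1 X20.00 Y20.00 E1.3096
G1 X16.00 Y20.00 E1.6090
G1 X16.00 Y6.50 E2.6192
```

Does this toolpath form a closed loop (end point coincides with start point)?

yes

Start point (G0): (16.00, 6.50). End point (last G1): the path returns to the start — closed.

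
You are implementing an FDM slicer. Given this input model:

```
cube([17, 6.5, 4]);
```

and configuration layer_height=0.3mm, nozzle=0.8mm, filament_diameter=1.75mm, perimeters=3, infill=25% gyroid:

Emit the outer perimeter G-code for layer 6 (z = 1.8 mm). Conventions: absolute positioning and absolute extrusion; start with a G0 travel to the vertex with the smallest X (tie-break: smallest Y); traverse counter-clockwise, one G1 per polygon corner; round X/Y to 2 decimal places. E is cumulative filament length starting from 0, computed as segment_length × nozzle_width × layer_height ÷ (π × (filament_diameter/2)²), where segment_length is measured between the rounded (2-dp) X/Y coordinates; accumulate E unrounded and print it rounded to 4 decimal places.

At z = 1.8 mm: the 17×6.5 cube contributes its full rectangle. The outline is a single polygon with 4 vertices. Extrusion per mm of travel: 0.8 × 0.3 / (π × 0.875²) = 0.099780. Accumulating E over each segment gives final E = 4.6897.

G0 X0.00 Y0.00 Z1.80
G1 X17.00 Y0.00 E1.6963
G1 X17.00 Y6.50 E2.3448
G1 X0.00 Y6.50 E4.0411
G1 X0.00 Y0.00 E4.6897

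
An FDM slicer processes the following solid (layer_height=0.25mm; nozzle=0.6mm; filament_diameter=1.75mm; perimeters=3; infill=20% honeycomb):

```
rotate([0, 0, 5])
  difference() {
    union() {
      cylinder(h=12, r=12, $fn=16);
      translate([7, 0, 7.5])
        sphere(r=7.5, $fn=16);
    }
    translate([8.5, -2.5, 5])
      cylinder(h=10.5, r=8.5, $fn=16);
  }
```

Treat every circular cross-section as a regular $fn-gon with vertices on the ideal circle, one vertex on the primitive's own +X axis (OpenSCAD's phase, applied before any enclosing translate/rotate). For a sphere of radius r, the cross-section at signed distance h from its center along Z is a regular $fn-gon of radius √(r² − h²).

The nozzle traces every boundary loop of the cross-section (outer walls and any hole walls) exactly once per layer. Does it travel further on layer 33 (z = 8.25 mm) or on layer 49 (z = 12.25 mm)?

layer 33 (z = 8.25 mm)

Layer 33 (z = 8.25): the r=12 cylinder contributes a regular 16-gon of circumradius 12 (perimeter = 2·16·12.000·sin(180°/16) = 74.91 mm); the r=7.5 sphere at (7, 0) slices to a regular 16-gon of circumradius 7.462 (√(r²−h²) with h=0.75 from center) (perimeter = 2·16·7.462·sin(180°/16) = 46.59 mm); Combining (union): the regions partially overlap (shared area 143.85 mm²), so the edge portions inside another operand are dropped and the merged outline is re-measured after clipping — boundary = 78.04 mm; the r=8.5 cylinder at (8.5, -2.5) contributes a regular 16-gon of circumradius 8.5 (perimeter = 2·16·8.500·sin(180°/16) = 53.06 mm); Subtracting the remaining from the first: starting from that combined region, the r=8.5 cylinder at (8.5, -2.5) partially overlaps it — only the 167.74 mm² overlap (of its 221.19 mm²) is removed, clipping the outline — boundary = 86.31 mm; (rotated 5° about Z; rotation is an isometry so areas/perimeters/island counts are preserved). So its perimeter = 86.31 mm. Layer 49 (z = 12.25): the cylinder is absent (z outside [0, 12]); the r=7.5 sphere at (7, 0) contributes a regular 16-gon of circumradius √(7.5²−4.75²) = 5.804 (perimeter = 2·16·5.804·sin(180°/16) = 36.23 mm); Taking the union: only the r=7.5 sphere at (7, 0) is present, so the union is just that shape — boundary = 36.23 mm; the cylinder at (8.5, -2.5): section is a regular 16-gon, circumradius r=8.5 (perimeter = 2·16·8.500·sin(180°/16) = 53.06 mm); After the difference (first − rest): starting from that combined region, the r=8.5 cylinder at (8.5, -2.5) partially overlaps it — only the 102.17 mm² overlap (of its 221.19 mm²) is removed, clipping the outline — boundary = 10.84 mm; (rotated 5° about Z; rotation is an isometry so areas/perimeters/island counts are preserved). So its perimeter = 10.84 mm. Layer 33 is larger (86.31 vs 10.84 mm).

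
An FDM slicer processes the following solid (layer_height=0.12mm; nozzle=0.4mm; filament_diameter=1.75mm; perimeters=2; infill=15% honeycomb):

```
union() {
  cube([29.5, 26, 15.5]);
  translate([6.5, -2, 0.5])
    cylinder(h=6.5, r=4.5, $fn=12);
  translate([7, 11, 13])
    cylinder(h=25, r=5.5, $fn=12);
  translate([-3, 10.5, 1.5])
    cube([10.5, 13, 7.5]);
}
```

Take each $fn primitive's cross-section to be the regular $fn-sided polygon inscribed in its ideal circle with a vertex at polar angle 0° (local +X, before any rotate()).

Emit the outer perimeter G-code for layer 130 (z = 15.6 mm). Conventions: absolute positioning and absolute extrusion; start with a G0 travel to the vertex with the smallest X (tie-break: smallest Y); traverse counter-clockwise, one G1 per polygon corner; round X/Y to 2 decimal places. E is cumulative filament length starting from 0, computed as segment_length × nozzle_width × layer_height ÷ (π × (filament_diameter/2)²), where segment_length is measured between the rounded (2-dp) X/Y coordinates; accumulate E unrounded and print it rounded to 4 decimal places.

G0 X1.50 Y11.00 Z15.60
G1 X2.24 Y8.25 E0.0568
G1 X4.25 Y6.24 E0.1136
G1 X7.00 Y5.50 E0.1704
G1 X9.75 Y6.24 E0.2272
G1 X11.76 Y8.25 E0.2839
G1 X12.50 Y11.00 E0.3408
G1 X11.76 Y13.75 E0.3976
G1 X9.75 Y15.76 E0.4543
G1 X7.00 Y16.50 E0.5112
G1 X4.25 Y15.76 E0.5680
G1 X2.24 Y13.75 E0.6247
G1 X1.50 Y11.00 E0.6816

At z = 15.6 mm: the cube does not reach this height (z outside [0, 15.5]); the cylinder at (6.5, -2) is absent (z outside [0.5, 7]); the cylinder at (7, 11): section is a regular 12-gon, circumradius r=5.5; the cube at (-3, 10.5) is not intersected at this z (z outside [1.5, 9]); Taking the union: only the r=5.5 cylinder at (7, 11) is present, so the union is just that shape — 1 connected region. The outline is a single polygon with 12 vertices. Extrusion per mm of travel: 0.4 × 0.12 / (π × 0.875²) = 0.019956. Accumulating E over each segment gives final E = 0.6816.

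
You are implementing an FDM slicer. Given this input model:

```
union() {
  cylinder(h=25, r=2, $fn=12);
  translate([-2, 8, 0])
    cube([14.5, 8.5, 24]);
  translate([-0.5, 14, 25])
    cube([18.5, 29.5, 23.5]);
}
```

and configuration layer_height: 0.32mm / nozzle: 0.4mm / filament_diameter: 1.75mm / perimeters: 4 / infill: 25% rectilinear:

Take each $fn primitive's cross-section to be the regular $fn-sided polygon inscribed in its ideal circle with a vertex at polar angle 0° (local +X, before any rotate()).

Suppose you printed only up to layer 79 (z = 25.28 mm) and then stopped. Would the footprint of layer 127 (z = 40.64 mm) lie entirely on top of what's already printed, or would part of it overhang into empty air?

entirely on top

Compare the two slices. At z = 25.28: the cylinder is absent (z outside [0, 25]); the cube at (-2, 8) is not intersected at this z (z outside [0, 24]); the 18.5×29.5 cube at (-0.5, 14) contributes its full rectangle (area 545.75 mm²); Taking the union: only the 18.5×29.5 cube at (-0.5, 14) is present, so the union is just that shape — area = 545.75 mm². At z = 40.64: the cylinder is absent (z outside [0, 25]); the cube at (-2, 8) does not reach this height (z outside [0, 24]); the cube at (-0.5, 14) is present — its section is the full 18.5×29.5 rectangle (area 545.75 mm²); Taking the union: only the 18.5×29.5 cube at (-0.5, 14) is present, so the union is just that shape — area = 545.75 mm². Checking containment: the cross-section at z = 40.64 is a subset of the cross-section at z = 25.28.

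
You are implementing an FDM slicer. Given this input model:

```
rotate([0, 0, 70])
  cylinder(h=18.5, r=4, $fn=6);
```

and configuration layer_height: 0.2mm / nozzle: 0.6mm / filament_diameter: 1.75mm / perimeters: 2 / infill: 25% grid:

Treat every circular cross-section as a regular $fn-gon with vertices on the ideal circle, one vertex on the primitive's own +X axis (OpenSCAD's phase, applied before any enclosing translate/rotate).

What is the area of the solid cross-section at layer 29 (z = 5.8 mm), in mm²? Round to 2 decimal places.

41.57 mm²

At z = 5.8 mm: the r=4 cylinder contributes a regular 6-gon of circumradius 4 (area = (6/2)·4.000²·sin(360°/6) = 41.57 mm²); (rotated 70° about Z; rotation is an isometry so areas/perimeters/island counts are preserved). Overall, the cross-section is a single solid region. Net area = 41.57 mm².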